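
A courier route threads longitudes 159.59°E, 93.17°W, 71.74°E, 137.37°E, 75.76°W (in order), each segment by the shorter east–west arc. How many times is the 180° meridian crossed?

Leg 1: +159.59° → -93.17°, shortest Δλ = 107.24° (east) — crosses 180°.
Leg 2: -93.17° → +71.74°, shortest Δλ = 164.91° (east) — does not cross 180°.
Leg 3: +71.74° → +137.37°, shortest Δλ = 65.63° (east) — does not cross 180°.
Leg 4: +137.37° → -75.76°, shortest Δλ = 146.87° (east) — crosses 180°.
Total crossings: 2.

2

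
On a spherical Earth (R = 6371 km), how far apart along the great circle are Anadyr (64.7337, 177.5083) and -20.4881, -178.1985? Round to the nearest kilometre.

Δλ = -178.1985 − 177.5083 = -355.7068°; wrapped into (−180°, 180°]: 4.2932°.
Δφ = -20.4881 − 64.7337 = -85.2218°.
a = sin²(Δφ/2) + cos φ₁ · cos φ₂ · sin²(Δλ/2) = 0.458912.
c = 2·atan2(√a, √(1−a)) = 1.48853 rad → d = 6371·c ≈ 9483.40 km.

9483 km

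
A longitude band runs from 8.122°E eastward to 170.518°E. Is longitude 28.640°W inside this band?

No

Band width going east from +8.122° to +170.518°: ((170.518 − 8.122) mod 360) = 162.396°.
Offset of -28.640° east of the west edge: ((-28.640 − 8.122) mod 360) = 323.238°.
323.238° > 162.396° ⇒ outside.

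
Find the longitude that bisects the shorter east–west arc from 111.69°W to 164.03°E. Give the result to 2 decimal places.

153.83°W

Signed shortest Δλ from -111.69° to +164.03° is -84.28°.
Midpoint longitude = -111.69° + (-84.28°)/2 = -111.69° − 42.14° = -153.83°.
(The naïve average (-111.69 + +164.03)/2 = 26.17° is on the wrong side of the globe.)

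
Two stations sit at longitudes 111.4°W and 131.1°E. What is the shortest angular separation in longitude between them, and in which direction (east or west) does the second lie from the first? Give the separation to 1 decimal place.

117.5° west

Raw difference: 131.1 − -111.4 = 242.5°.
Normalise into (−180°, 180°]: 242.5° − 360° = -117.5°.
Negative ⇒ the second point lies to the west; separation 117.5°.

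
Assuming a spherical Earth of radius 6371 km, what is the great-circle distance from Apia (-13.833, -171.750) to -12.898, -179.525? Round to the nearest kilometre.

847 km

Δλ = -179.525 − -171.750 = -7.775°.
Δφ = -12.898 − -13.833 = 0.935°.
a = sin²(Δφ/2) + cos φ₁ · cos φ₂ · sin²(Δλ/2) = 0.004417.
c = 2·atan2(√a, √(1−a)) = 0.13302 rad → d = 6371·c ≈ 847.48 km.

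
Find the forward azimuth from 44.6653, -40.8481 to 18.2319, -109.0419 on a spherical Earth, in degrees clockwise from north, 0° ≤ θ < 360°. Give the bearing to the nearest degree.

268°

Δλ = -109.0419 − -40.8481 = -68.1938°.
θ = atan2( sin Δλ · cos φ₂ , cos φ₁ · sin φ₂ − sin φ₁ · cos φ₂ · cos Δλ )
  = atan2(-0.88184, -0.02550) = -91.657° → normalised to [0°, 360°): 268.343°.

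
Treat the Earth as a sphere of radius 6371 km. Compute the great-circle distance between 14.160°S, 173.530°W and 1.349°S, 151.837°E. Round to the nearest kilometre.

Δλ = 151.837 − -173.530 = 325.367°; wrapped into (−180°, 180°]: -34.633°.
Δφ = -1.349 − -14.160 = 12.811°.
a = sin²(Δφ/2) + cos φ₁ · cos φ₂ · sin²(Δλ/2) = 0.098326.
c = 2·atan2(√a, √(1−a)) = 0.63790 rad → d = 6371·c ≈ 4064.07 km.

4064 km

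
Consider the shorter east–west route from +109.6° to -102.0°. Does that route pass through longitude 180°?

Yes

Naïve |-102.0 − 109.6| = 211.6° > 180°, so the shorter arc goes the other way round — across 180°.
Signed shortest Δλ = ((-102.0 − 109.6 + 180) mod 360) − 180 = 148.4°.
Going east by 148.4° from +109.6° passes through 180° before reaching -102.0°.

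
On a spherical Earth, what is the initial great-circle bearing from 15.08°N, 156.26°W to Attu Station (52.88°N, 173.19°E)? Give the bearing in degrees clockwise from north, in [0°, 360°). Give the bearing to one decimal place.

Δλ = 173.19 − -156.26 = 329.45°; wrapped into (−180°, 180°]: -30.55°.
θ = atan2( sin Δλ · cos φ₂ , cos φ₁ · sin φ₂ − sin φ₁ · cos φ₂ · cos Δλ )
  = atan2(-0.30675, 0.63470) = -25.794° → normalised to [0°, 360°): 334.206°.

334.2°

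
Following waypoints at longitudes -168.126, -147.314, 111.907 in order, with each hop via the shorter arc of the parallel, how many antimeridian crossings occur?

1

Leg 1: -168.126° → -147.314°, shortest Δλ = 20.812° (east) — does not cross 180°.
Leg 2: -147.314° → +111.907°, shortest Δλ = -100.779° (west) — crosses 180°.
Total crossings: 1.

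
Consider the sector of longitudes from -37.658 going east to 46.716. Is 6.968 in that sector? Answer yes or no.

Yes

Band width going east from -37.658° to +46.716°: ((46.716 − -37.658) mod 360) = 84.374°.
Offset of +6.968° east of the west edge: ((6.968 − -37.658) mod 360) = 44.626°.
44.626° ≤ 84.374° ⇒ inside.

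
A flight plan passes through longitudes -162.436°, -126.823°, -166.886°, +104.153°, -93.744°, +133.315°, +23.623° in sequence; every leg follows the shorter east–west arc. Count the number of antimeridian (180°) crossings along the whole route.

Leg 1: -162.436° → -126.823°, shortest Δλ = 35.613° (east) — does not cross 180°.
Leg 2: -126.823° → -166.886°, shortest Δλ = -40.063° (west) — does not cross 180°.
Leg 3: -166.886° → +104.153°, shortest Δλ = -88.961° (west) — crosses 180°.
Leg 4: +104.153° → -93.744°, shortest Δλ = 162.103° (east) — crosses 180°.
Leg 5: -93.744° → +133.315°, shortest Δλ = -132.941° (west) — crosses 180°.
Leg 6: +133.315° → +23.623°, shortest Δλ = -109.692° (west) — does not cross 180°.
Total crossings: 3.

3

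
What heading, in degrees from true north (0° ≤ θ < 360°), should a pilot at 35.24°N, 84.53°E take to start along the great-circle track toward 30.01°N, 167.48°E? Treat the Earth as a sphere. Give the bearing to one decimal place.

68.0°

Δλ = 167.48 − 84.53 = 82.95°.
θ = atan2( sin Δλ · cos φ₂ , cos φ₁ · sin φ₂ − sin φ₁ · cos φ₂ · cos Δλ )
  = atan2(0.85939, 0.34717) = 68.003° → normalised to [0°, 360°): 68.003°.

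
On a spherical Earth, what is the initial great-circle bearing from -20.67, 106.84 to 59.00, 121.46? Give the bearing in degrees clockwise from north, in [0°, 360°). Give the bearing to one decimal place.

7.6°

Δλ = 121.46 − 106.84 = 14.62°.
θ = atan2( sin Δλ · cos φ₂ , cos φ₁ · sin φ₂ − sin φ₁ · cos φ₂ · cos Δλ )
  = atan2(0.13000, 0.97790) = 7.572° → normalised to [0°, 360°): 7.572°.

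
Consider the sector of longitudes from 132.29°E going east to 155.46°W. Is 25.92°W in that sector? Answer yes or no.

No

Band width going east from +132.29° to -155.46°: ((-155.46 − 132.29) mod 360) = 72.25°.
Offset of -25.92° east of the west edge: ((-25.92 − 132.29) mod 360) = 201.79°.
201.79° > 72.25° ⇒ outside.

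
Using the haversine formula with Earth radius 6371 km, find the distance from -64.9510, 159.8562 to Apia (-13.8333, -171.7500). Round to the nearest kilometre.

Δλ = -171.7500 − 159.8562 = -331.6062°; wrapped into (−180°, 180°]: 28.3938°.
Δφ = -13.8333 − -64.9510 = 51.1177°.
a = sin²(Δφ/2) + cos φ₁ · cos φ₂ · sin²(Δλ/2) = 0.210867.
c = 2·atan2(√a, √(1−a)) = 0.95419 rad → d = 6371·c ≈ 6079.18 km.

6079 km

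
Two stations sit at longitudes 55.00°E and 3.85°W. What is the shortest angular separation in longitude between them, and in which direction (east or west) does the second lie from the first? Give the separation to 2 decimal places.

Raw difference: -3.85 − 55.00 = -58.85°.
Normalise into (−180°, 180°]: -58.85° stays -58.85°.
Negative ⇒ the second point lies to the west; separation 58.85°.

58.85° west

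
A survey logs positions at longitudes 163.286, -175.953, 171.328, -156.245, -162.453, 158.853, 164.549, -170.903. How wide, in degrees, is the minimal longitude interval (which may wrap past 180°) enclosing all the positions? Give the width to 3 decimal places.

44.902°

Sort the longitudes: -175.953°, -170.903°, -162.453°, -156.245°, +158.853°, +163.286°, +164.549°, +171.328°.
Eastward gaps between consecutive values (wrapping around): 5.050°, 8.450°, 6.208°, 315.098°, 4.433°, 1.263°, 6.779°, 12.719°.
Largest gap = 315.098° ⇒ minimal covering band is its complement: 360° − 315.098° = 44.902°.
Band runs from +158.853° eastward to -156.245°, crossing the antimeridian.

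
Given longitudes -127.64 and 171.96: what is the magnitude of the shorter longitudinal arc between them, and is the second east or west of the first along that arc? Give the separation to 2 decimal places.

60.40° west

Raw difference: 171.96 − -127.64 = 299.6°.
Normalise into (−180°, 180°]: 299.6° − 360° = -60.4°.
Negative ⇒ the second point lies to the west; separation 60.40°.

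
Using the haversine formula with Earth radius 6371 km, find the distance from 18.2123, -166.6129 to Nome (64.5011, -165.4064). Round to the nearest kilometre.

5148 km

Δλ = -165.4064 − -166.6129 = 1.2065°.
Δφ = 64.5011 − 18.2123 = 46.2888°.
a = sin²(Δφ/2) + cos φ₁ · cos φ₂ · sin²(Δλ/2) = 0.154533.
c = 2·atan2(√a, √(1−a)) = 0.80802 rad → d = 6371·c ≈ 5147.88 km.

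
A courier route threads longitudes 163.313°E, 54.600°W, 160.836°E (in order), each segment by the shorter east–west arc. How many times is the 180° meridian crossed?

2

Leg 1: +163.313° → -54.600°, shortest Δλ = 142.087° (east) — crosses 180°.
Leg 2: -54.600° → +160.836°, shortest Δλ = -144.564° (west) — crosses 180°.
Total crossings: 2.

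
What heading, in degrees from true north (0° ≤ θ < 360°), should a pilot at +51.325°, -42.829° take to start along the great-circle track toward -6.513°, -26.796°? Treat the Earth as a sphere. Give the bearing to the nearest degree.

Δλ = -26.796 − -42.829 = 16.033°.
θ = atan2( sin Δλ · cos φ₂ , cos φ₁ · sin φ₂ − sin φ₁ · cos φ₂ · cos Δλ )
  = atan2(0.27441, -0.81638) = 161.421° → normalised to [0°, 360°): 161.421°.

161°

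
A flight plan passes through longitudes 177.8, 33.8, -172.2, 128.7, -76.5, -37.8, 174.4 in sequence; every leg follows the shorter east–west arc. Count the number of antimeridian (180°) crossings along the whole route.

Leg 1: +177.8° → +33.8°, shortest Δλ = -144.0° (west) — does not cross 180°.
Leg 2: +33.8° → -172.2°, shortest Δλ = 154.0° (east) — crosses 180°.
Leg 3: -172.2° → +128.7°, shortest Δλ = -59.1° (west) — crosses 180°.
Leg 4: +128.7° → -76.5°, shortest Δλ = 154.8° (east) — crosses 180°.
Leg 5: -76.5° → -37.8°, shortest Δλ = 38.7° (east) — does not cross 180°.
Leg 6: -37.8° → +174.4°, shortest Δλ = -147.8° (west) — crosses 180°.
Total crossings: 4.

4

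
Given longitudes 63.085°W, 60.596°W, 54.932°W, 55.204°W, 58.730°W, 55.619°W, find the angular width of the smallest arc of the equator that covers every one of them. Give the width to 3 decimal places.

8.153°

Sort the longitudes: -63.085°, -60.596°, -58.730°, -55.619°, -55.204°, -54.932°.
Eastward gaps between consecutive values (wrapping around): 2.489°, 1.866°, 3.111°, 0.415°, 0.272°, 351.847°.
Largest gap = 351.847° ⇒ minimal covering band is its complement: 360° − 351.847° = 8.153°.
Band runs from -63.085° eastward to -54.932°.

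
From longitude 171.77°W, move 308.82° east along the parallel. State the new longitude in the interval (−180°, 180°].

137.05°E

Start at -171.77°; shift +308.82° → +137.05°.
+137.05° already lies in (−180°, 180°].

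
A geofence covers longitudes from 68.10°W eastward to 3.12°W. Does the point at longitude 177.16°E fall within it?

No

Band width going east from -68.10° to -3.12°: ((-3.12 − -68.10) mod 360) = 64.98°.
Offset of +177.16° east of the west edge: ((177.16 − -68.10) mod 360) = 245.26°.
245.26° > 64.98° ⇒ outside.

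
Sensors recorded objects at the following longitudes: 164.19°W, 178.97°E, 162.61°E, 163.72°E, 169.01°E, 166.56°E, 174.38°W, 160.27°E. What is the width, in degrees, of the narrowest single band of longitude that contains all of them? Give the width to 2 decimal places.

Sort the longitudes: -174.38°, -164.19°, +160.27°, +162.61°, +163.72°, +166.56°, +169.01°, +178.97°.
Eastward gaps between consecutive values (wrapping around): 10.19°, 324.46°, 2.34°, 1.11°, 2.84°, 2.45°, 9.96°, 6.65°.
Largest gap = 324.46° ⇒ minimal covering band is its complement: 360° − 324.46° = 35.54°.
Band runs from +160.27° eastward to -164.19°, crossing the antimeridian.

35.54°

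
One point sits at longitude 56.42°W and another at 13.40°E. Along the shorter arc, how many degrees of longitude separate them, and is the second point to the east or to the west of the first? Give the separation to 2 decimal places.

69.82° east

Raw difference: 13.40 − -56.42 = 69.82°.
Normalise into (−180°, 180°]: 69.82° stays 69.82°.
Positive ⇒ the second point lies to the east; separation 69.82°.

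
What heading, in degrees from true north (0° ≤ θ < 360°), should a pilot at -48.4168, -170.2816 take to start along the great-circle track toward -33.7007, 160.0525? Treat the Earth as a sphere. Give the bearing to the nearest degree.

293°

Δλ = 160.0525 − -170.2816 = 330.3341°; wrapped into (−180°, 180°]: -29.6659°.
θ = atan2( sin Δλ · cos φ₂ , cos φ₁ · sin φ₂ − sin φ₁ · cos φ₂ · cos Δλ )
  = atan2(-0.41177, 0.17246) = -67.274° → normalised to [0°, 360°): 292.726°.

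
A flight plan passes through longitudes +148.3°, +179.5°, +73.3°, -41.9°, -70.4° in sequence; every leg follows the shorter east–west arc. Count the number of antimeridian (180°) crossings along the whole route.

0

Leg 1: +148.3° → +179.5°, shortest Δλ = 31.2° (east) — does not cross 180°.
Leg 2: +179.5° → +73.3°, shortest Δλ = -106.2° (west) — does not cross 180°.
Leg 3: +73.3° → -41.9°, shortest Δλ = -115.2° (west) — does not cross 180°.
Leg 4: -41.9° → -70.4°, shortest Δλ = -28.5° (west) — does not cross 180°.
Total crossings: 0.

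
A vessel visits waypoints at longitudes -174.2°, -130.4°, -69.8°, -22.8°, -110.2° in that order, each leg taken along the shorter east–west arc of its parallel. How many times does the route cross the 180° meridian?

0

Leg 1: -174.2° → -130.4°, shortest Δλ = 43.8° (east) — does not cross 180°.
Leg 2: -130.4° → -69.8°, shortest Δλ = 60.6° (east) — does not cross 180°.
Leg 3: -69.8° → -22.8°, shortest Δλ = 47.0° (east) — does not cross 180°.
Leg 4: -22.8° → -110.2°, shortest Δλ = -87.4° (west) — does not cross 180°.
Total crossings: 0.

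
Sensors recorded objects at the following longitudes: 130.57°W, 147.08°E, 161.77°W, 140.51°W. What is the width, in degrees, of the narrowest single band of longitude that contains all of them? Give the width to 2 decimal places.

Sort the longitudes: -161.77°, -140.51°, -130.57°, +147.08°.
Eastward gaps between consecutive values (wrapping around): 21.26°, 9.94°, 277.65°, 51.15°.
Largest gap = 277.65° ⇒ minimal covering band is its complement: 360° − 277.65° = 82.35°.
Band runs from +147.08° eastward to -130.57°, crossing the antimeridian.

82.35°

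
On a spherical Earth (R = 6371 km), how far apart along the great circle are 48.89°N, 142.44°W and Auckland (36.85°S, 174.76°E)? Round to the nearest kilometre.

Δλ = 174.76 − -142.44 = 317.20°; wrapped into (−180°, 180°]: -42.80°.
Δφ = -36.85 − 48.89 = -85.74°.
a = sin²(Δφ/2) + cos φ₁ · cos φ₂ · sin²(Δλ/2) = 0.532907.
c = 2·atan2(√a, √(1−a)) = 1.63666 rad → d = 6371·c ≈ 10427.14 km.

10427 km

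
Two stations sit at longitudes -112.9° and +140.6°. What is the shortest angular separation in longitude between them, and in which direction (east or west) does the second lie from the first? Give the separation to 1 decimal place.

Raw difference: 140.6 − -112.9 = 253.5°.
Normalise into (−180°, 180°]: 253.5° − 360° = -106.5°.
Negative ⇒ the second point lies to the west; separation 106.5°.

106.5° west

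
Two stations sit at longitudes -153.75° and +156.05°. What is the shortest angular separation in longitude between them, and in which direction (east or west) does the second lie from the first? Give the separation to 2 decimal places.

Raw difference: 156.05 − -153.75 = 309.8°.
Normalise into (−180°, 180°]: 309.8° − 360° = -50.2°.
Negative ⇒ the second point lies to the west; separation 50.20°.

50.20° west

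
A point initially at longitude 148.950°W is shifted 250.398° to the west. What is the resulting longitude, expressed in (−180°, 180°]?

39.348°W

Start at -148.950°; shift −250.398° → -399.348°.
-399.348° lies outside (−180°, 180°]; add 360° → -39.348°.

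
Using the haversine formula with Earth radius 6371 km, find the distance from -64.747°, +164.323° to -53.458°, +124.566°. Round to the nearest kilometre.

2534 km

Δλ = 124.566 − 164.323 = -39.757°.
Δφ = -53.458 − -64.747 = 11.289°.
a = sin²(Δφ/2) + cos φ₁ · cos φ₂ · sin²(Δλ/2) = 0.039042.
c = 2·atan2(√a, √(1−a)) = 0.39780 rad → d = 6371·c ≈ 2534.39 km.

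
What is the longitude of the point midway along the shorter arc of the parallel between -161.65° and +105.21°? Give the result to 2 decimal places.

Signed shortest Δλ from -161.65° to +105.21° is -93.14°.
Midpoint longitude = -161.65° + (-93.14°)/2 = -161.65° − 46.57° = -208.22°.
Normalise into (−180°, 180°]: +151.78°.
(The naïve average (-161.65 + +105.21)/2 = -28.22° is on the wrong side of the globe.)

+151.78°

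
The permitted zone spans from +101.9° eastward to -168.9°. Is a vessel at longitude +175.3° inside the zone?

Yes

Band width going east from +101.9° to -168.9°: ((-168.9 − 101.9) mod 360) = 89.2°.
Offset of +175.3° east of the west edge: ((175.3 − 101.9) mod 360) = 73.4°.
73.4° ≤ 89.2° ⇒ inside.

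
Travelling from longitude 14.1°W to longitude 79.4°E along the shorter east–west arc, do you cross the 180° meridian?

Signed shortest Δλ = ((79.4 − -14.1 + 180) mod 360) − 180 = 93.5°.
Going east by 93.5° from -14.1° reaches +79.4° without touching 180°.

No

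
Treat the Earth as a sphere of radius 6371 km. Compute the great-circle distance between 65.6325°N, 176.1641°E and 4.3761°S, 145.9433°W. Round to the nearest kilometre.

8364 km

Δλ = -145.9433 − 176.1641 = -322.1074°; wrapped into (−180°, 180°]: 37.8926°.
Δφ = -4.3761 − 65.6325 = -70.0086°.
a = sin²(Δφ/2) + cos φ₁ · cos φ₂ · sin²(Δλ/2) = 0.372428.
c = 2·atan2(√a, √(1−a)) = 1.31280 rad → d = 6371·c ≈ 8363.85 km.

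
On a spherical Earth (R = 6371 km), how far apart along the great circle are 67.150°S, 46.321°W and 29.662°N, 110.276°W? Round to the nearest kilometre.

Δλ = -110.276 − -46.321 = -63.955°.
Δφ = 29.662 − -67.150 = 96.812°.
a = sin²(Δφ/2) + cos φ₁ · cos φ₂ · sin²(Δλ/2) = 0.653943.
c = 2·atan2(√a, √(1−a)) = 1.88377 rad → d = 6371·c ≈ 12001.48 km.

12001 km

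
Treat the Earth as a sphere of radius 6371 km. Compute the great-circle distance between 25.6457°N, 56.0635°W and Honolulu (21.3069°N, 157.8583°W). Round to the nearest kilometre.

Δλ = -157.8583 − -56.0635 = -101.7948°.
Δφ = 21.3069 − 25.6457 = -4.3388°.
a = sin²(Δφ/2) + cos φ₁ · cos φ₂ · sin²(Δλ/2) = 0.507205.
c = 2·atan2(√a, √(1−a)) = 1.58521 rad → d = 6371·c ≈ 10099.35 km.

10099 km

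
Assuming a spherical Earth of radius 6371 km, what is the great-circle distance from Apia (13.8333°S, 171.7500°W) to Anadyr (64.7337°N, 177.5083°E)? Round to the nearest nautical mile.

4743 nmi

Δλ = 177.5083 − -171.7500 = 349.2583°; wrapped into (−180°, 180°]: -10.7417°.
Δφ = 64.7337 − -13.8333 = 78.5670°.
a = sin²(Δφ/2) + cos φ₁ · cos φ₂ · sin²(Δλ/2) = 0.404520.
c = 2·atan2(√a, √(1−a)) = 1.37866 rad → d = 6371·c ≈ 8783.42 km ≈ 4742.67 nmi.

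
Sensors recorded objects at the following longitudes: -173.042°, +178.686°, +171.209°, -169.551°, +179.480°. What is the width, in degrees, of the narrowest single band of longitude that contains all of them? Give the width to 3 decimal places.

19.240°

Sort the longitudes: -173.042°, -169.551°, +171.209°, +178.686°, +179.480°.
Eastward gaps between consecutive values (wrapping around): 3.491°, 340.760°, 7.477°, 0.794°, 7.478°.
Largest gap = 340.760° ⇒ minimal covering band is its complement: 360° − 340.760° = 19.240°.
Band runs from +171.209° eastward to -169.551°, crossing the antimeridian.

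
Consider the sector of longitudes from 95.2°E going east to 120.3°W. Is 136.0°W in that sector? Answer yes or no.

Band width going east from +95.2° to -120.3°: ((-120.3 − 95.2) mod 360) = 144.5°.
Offset of -136.0° east of the west edge: ((-136.0 − 95.2) mod 360) = 128.8°.
128.8° ≤ 144.5° ⇒ inside.

Yes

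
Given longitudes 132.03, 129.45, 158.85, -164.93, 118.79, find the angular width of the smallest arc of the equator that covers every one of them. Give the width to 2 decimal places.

Sort the longitudes: -164.93°, +118.79°, +129.45°, +132.03°, +158.85°.
Eastward gaps between consecutive values (wrapping around): 283.72°, 10.66°, 2.58°, 26.82°, 36.22°.
Largest gap = 283.72° ⇒ minimal covering band is its complement: 360° − 283.72° = 76.28°.
Band runs from +118.79° eastward to -164.93°, crossing the antimeridian.

76.28°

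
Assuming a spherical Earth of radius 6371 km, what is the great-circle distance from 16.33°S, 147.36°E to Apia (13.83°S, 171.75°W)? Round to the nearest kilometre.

4392 km

Δλ = -171.75 − 147.36 = -319.11°; wrapped into (−180°, 180°]: 40.89°.
Δφ = -13.83 − -16.33 = 2.50°.
a = sin²(Δφ/2) + cos φ₁ · cos φ₂ · sin²(Δλ/2) = 0.114175.
c = 2·atan2(√a, √(1−a)) = 0.68937 rad → d = 6371·c ≈ 4391.95 km.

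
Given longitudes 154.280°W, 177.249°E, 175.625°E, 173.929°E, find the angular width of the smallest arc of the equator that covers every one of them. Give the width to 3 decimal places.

Sort the longitudes: -154.280°, +173.929°, +175.625°, +177.249°.
Eastward gaps between consecutive values (wrapping around): 328.209°, 1.696°, 1.624°, 28.471°.
Largest gap = 328.209° ⇒ minimal covering band is its complement: 360° − 328.209° = 31.791°.
Band runs from +173.929° eastward to -154.280°, crossing the antimeridian.

31.791°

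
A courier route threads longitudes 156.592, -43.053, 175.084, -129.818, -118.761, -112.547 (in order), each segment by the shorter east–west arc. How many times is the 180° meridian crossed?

Leg 1: +156.592° → -43.053°, shortest Δλ = 160.355° (east) — crosses 180°.
Leg 2: -43.053° → +175.084°, shortest Δλ = -141.863° (west) — crosses 180°.
Leg 3: +175.084° → -129.818°, shortest Δλ = 55.098° (east) — crosses 180°.
Leg 4: -129.818° → -118.761°, shortest Δλ = 11.057° (east) — does not cross 180°.
Leg 5: -118.761° → -112.547°, shortest Δλ = 6.214° (east) — does not cross 180°.
Total crossings: 3.

3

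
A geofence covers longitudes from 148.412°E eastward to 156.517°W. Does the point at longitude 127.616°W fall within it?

No

Band width going east from +148.412° to -156.517°: ((-156.517 − 148.412) mod 360) = 55.071°.
Offset of -127.616° east of the west edge: ((-127.616 − 148.412) mod 360) = 83.972°.
83.972° > 55.071° ⇒ outside.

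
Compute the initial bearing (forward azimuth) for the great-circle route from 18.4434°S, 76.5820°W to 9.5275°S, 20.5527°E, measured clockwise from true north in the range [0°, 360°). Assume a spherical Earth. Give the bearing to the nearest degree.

101°

Δλ = 20.5527 − -76.5820 = 97.1347°.
θ = atan2( sin Δλ · cos φ₂ , cos φ₁ · sin φ₂ − sin φ₁ · cos φ₂ · cos Δλ )
  = atan2(0.97857, -0.19577) = 101.313° → normalised to [0°, 360°): 101.313°.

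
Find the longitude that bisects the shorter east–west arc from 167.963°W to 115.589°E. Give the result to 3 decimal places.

Signed shortest Δλ from -167.963° to +115.589° is -76.448°.
Midpoint longitude = -167.963° + (-76.448°)/2 = -167.963° − 38.224° = -206.187°.
Normalise into (−180°, 180°]: +153.813°.
(The naïve average (-167.963 + +115.589)/2 = -26.187° is on the wrong side of the globe.)

153.813°E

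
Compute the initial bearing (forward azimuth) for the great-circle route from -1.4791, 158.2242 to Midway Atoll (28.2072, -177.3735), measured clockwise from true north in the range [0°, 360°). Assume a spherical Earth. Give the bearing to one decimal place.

36.4°

Δλ = -177.3735 − 158.2242 = -335.5977°; wrapped into (−180°, 180°]: 24.4023°.
θ = atan2( sin Δλ · cos φ₂ , cos φ₁ · sin φ₂ − sin φ₁ · cos φ₂ · cos Δλ )
  = atan2(0.36408, 0.49322) = 36.434° → normalised to [0°, 360°): 36.434°.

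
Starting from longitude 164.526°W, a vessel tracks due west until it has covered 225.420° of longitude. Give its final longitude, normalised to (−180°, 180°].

29.946°W

Start at -164.526°; shift −225.420° → -389.946°.
-389.946° lies outside (−180°, 180°]; add 360° → -29.946°.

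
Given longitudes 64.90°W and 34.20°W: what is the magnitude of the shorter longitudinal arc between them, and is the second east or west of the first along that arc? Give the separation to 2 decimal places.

30.70° east

Raw difference: -34.20 − -64.90 = 30.7°.
Normalise into (−180°, 180°]: 30.7° stays 30.7°.
Positive ⇒ the second point lies to the east; separation 30.70°.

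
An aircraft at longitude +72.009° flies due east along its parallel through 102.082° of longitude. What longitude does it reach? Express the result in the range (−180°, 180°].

Start at +72.009°; shift +102.082° → +174.091°.
+174.091° already lies in (−180°, 180°].

+174.091°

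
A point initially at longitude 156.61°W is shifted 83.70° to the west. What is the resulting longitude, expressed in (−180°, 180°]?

Start at -156.61°; shift −83.70° → -240.31°.
-240.31° lies outside (−180°, 180°]; add 360° → +119.69°.

119.69°E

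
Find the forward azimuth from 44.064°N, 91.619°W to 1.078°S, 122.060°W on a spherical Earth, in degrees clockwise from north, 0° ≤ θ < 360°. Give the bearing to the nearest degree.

220°

Δλ = -122.060 − -91.619 = -30.441°.
θ = atan2( sin Δλ · cos φ₂ , cos φ₁ · sin φ₂ − sin φ₁ · cos φ₂ · cos Δλ )
  = atan2(-0.50656, -0.61301) = -140.431° → normalised to [0°, 360°): 219.569°.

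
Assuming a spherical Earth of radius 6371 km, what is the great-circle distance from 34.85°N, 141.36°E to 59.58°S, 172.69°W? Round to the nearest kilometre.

11315 km

Δλ = -172.69 − 141.36 = -314.05°; wrapped into (−180°, 180°]: 45.95°.
Δφ = -59.58 − 34.85 = -94.43°.
a = sin²(Δφ/2) + cos φ₁ · cos φ₂ · sin²(Δλ/2) = 0.601929.
c = 2·atan2(√a, √(1−a)) = 1.77609 rad → d = 6371·c ≈ 11315.49 km.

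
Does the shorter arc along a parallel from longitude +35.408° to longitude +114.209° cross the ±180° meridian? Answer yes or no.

No

Signed shortest Δλ = ((114.209 − 35.408 + 180) mod 360) − 180 = 78.801°.
Going east by 78.801° from +35.408° reaches +114.209° without touching 180°.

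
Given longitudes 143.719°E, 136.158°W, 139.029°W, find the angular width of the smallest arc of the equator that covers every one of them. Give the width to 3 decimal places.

Sort the longitudes: -139.029°, -136.158°, +143.719°.
Eastward gaps between consecutive values (wrapping around): 2.871°, 279.877°, 77.252°.
Largest gap = 279.877° ⇒ minimal covering band is its complement: 360° − 279.877° = 80.123°.
Band runs from +143.719° eastward to -136.158°, crossing the antimeridian.

80.123°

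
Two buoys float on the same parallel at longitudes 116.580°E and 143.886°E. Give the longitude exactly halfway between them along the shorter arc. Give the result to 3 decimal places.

Signed shortest Δλ from +116.580° to +143.886° is +27.306°.
Midpoint longitude = +116.580° + (+27.306°)/2 = +116.580° + 13.653° = +130.233°.

130.233°E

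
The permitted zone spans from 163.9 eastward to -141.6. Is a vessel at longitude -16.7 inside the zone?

Band width going east from +163.9° to -141.6°: ((-141.6 − 163.9) mod 360) = 54.5°.
Offset of -16.7° east of the west edge: ((-16.7 − 163.9) mod 360) = 179.4°.
179.4° > 54.5° ⇒ outside.

No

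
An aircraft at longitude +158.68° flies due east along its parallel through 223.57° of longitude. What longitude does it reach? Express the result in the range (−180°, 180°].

+22.25°

Start at +158.68°; shift +223.57° → +382.25°.
+382.25° lies outside (−180°, 180°]; subtract 360° → +22.25°.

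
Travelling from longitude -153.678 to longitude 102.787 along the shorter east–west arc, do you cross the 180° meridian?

Naïve |102.787 − -153.678| = 256.465° > 180°, so the shorter arc goes the other way round — across 180°.
Signed shortest Δλ = ((102.787 − -153.678 + 180) mod 360) − 180 = -103.535°.
Going west by 103.535° from -153.678° passes through 180° before reaching +102.787°.

Yes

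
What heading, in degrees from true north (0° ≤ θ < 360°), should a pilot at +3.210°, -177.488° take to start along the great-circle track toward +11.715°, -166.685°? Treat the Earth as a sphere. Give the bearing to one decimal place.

Δλ = -166.685 − -177.488 = 10.803°.
θ = atan2( sin Δλ · cos φ₂ , cos φ₁ · sin φ₂ − sin φ₁ · cos φ₂ · cos Δλ )
  = atan2(0.18353, 0.14887) = 50.953° → normalised to [0°, 360°): 50.953°.

51.0°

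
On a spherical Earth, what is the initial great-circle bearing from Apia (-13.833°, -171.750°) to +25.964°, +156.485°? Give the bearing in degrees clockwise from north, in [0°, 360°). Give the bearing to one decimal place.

322.1°

Δλ = 156.485 − -171.750 = 328.235°; wrapped into (−180°, 180°]: -31.765°.
θ = atan2( sin Δλ · cos φ₂ , cos φ₁ · sin φ₂ − sin φ₁ · cos φ₂ · cos Δλ )
  = atan2(-0.47330, 0.60787) = -37.905° → normalised to [0°, 360°): 322.095°.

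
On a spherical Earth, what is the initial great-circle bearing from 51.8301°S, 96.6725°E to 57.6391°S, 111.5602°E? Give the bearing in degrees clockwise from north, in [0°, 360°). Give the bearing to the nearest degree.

130°

Δλ = 111.5602 − 96.6725 = 14.8877°.
θ = atan2( sin Δλ · cos φ₂ , cos φ₁ · sin φ₂ − sin φ₁ · cos φ₂ · cos Δλ )
  = atan2(0.13752, -0.11534) = 129.987° → normalised to [0°, 360°): 129.987°.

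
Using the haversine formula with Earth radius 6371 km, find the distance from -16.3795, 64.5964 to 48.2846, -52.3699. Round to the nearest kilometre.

13343 km

Δλ = -52.3699 − 64.5964 = -116.9663°.
Δφ = 48.2846 − -16.3795 = 64.6641°.
a = sin²(Δφ/2) + cos φ₁ · cos φ₂ · sin²(Δλ/2) = 0.750002.
c = 2·atan2(√a, √(1−a)) = 2.09440 rad → d = 6371·c ≈ 13343.42 km.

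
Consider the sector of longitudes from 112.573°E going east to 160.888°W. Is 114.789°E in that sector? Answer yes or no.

Band width going east from +112.573° to -160.888°: ((-160.888 − 112.573) mod 360) = 86.539°.
Offset of +114.789° east of the west edge: ((114.789 − 112.573) mod 360) = 2.216°.
2.216° ≤ 86.539° ⇒ inside.

Yes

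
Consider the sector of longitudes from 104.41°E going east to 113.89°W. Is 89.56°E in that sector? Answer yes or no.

No

Band width going east from +104.41° to -113.89°: ((-113.89 − 104.41) mod 360) = 141.70°.
Offset of +89.56° east of the west edge: ((89.56 − 104.41) mod 360) = 345.15°.
345.15° > 141.70° ⇒ outside.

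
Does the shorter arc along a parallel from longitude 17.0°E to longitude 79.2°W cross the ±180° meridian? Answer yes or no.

No

Signed shortest Δλ = ((-79.2 − 17.0 + 180) mod 360) − 180 = -96.2°.
Going west by 96.2° from +17.0° reaches -79.2° without touching 180°.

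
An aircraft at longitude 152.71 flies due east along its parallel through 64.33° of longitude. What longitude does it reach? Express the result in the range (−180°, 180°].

Start at +152.71°; shift +64.33° → +217.04°.
+217.04° lies outside (−180°, 180°]; subtract 360° → -142.96°.

-142.96°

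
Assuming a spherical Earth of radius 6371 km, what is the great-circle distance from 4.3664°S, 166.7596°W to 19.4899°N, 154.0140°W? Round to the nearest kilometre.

2997 km

Δλ = -154.0140 − -166.7596 = 12.7456°.
Δφ = 19.4899 − -4.3664 = 23.8563°.
a = sin²(Δφ/2) + cos φ₁ · cos φ₂ · sin²(Δλ/2) = 0.054299.
c = 2·atan2(√a, √(1−a)) = 0.47037 rad → d = 6371·c ≈ 2996.72 km.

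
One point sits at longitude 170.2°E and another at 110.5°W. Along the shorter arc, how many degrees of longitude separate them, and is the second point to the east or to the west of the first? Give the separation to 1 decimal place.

79.3° east

Raw difference: -110.5 − 170.2 = -280.7°.
Normalise into (−180°, 180°]: -280.7° + 360° = 79.3°.
Positive ⇒ the second point lies to the east; separation 79.3°.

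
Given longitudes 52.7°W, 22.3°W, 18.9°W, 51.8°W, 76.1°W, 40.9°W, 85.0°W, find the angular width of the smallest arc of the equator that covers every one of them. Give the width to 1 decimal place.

Sort the longitudes: -85.0°, -76.1°, -52.7°, -51.8°, -40.9°, -22.3°, -18.9°.
Eastward gaps between consecutive values (wrapping around): 8.9°, 23.4°, 0.9°, 10.9°, 18.6°, 3.4°, 293.9°.
Largest gap = 293.9° ⇒ minimal covering band is its complement: 360° − 293.9° = 66.1°.
Band runs from -85.0° eastward to -18.9°.

66.1°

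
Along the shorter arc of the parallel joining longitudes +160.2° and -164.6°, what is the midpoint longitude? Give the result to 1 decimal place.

Signed shortest Δλ from +160.2° to -164.6° is +35.2°.
Midpoint longitude = +160.2° + (+35.2°)/2 = +160.2° + 17.6° = +177.8°.
(The naïve average (+160.2 + -164.6)/2 = -2.2° is on the wrong side of the globe.)

+177.8°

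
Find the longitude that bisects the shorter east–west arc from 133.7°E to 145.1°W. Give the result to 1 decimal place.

174.3°E

Signed shortest Δλ from +133.7° to -145.1° is +81.2°.
Midpoint longitude = +133.7° + (+81.2°)/2 = +133.7° + 40.6° = +174.3°.
(The naïve average (+133.7 + -145.1)/2 = -5.7° is on the wrong side of the globe.)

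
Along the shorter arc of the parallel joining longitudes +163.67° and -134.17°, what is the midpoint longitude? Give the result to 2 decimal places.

Signed shortest Δλ from +163.67° to -134.17° is +62.16°.
Midpoint longitude = +163.67° + (+62.16°)/2 = +163.67° + 31.08° = +194.75°.
Normalise into (−180°, 180°]: -165.25°.
(The naïve average (+163.67 + -134.17)/2 = 14.75° is on the wrong side of the globe.)

-165.25°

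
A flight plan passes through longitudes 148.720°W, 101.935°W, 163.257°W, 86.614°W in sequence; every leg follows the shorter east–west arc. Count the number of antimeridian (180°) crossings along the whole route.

0

Leg 1: -148.720° → -101.935°, shortest Δλ = 46.785° (east) — does not cross 180°.
Leg 2: -101.935° → -163.257°, shortest Δλ = -61.322° (west) — does not cross 180°.
Leg 3: -163.257° → -86.614°, shortest Δλ = 76.643° (east) — does not cross 180°.
Total crossings: 0.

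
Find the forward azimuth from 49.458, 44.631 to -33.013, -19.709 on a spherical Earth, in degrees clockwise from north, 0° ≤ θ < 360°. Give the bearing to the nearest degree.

230°

Δλ = -19.709 − 44.631 = -64.340°.
θ = atan2( sin Δλ · cos φ₂ , cos φ₁ · sin φ₂ − sin φ₁ · cos φ₂ · cos Δλ )
  = atan2(-0.75585, -0.63008) = -129.815° → normalised to [0°, 360°): 230.185°.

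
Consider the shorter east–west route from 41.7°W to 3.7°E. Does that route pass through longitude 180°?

Signed shortest Δλ = ((3.7 − -41.7 + 180) mod 360) − 180 = 45.4°.
Going east by 45.4° from -41.7° reaches +3.7° without touching 180°.

No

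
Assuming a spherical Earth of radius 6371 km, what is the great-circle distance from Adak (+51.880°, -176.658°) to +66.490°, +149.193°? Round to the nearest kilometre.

Δλ = 149.193 − -176.658 = 325.851°; wrapped into (−180°, 180°]: -34.149°.
Δφ = 66.490 − 51.880 = 14.610°.
a = sin²(Δφ/2) + cos φ₁ · cos φ₂ · sin²(Δλ/2) = 0.037397.
c = 2·atan2(√a, √(1−a)) = 0.38922 rad → d = 6371·c ≈ 2479.70 km.

2480 km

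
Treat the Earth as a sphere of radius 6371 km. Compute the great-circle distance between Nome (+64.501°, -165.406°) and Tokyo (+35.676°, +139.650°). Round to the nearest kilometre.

Δλ = 139.650 − -165.406 = 305.056°; wrapped into (−180°, 180°]: -54.944°.
Δφ = 35.676 − 64.501 = -28.825°.
a = sin²(Δφ/2) + cos φ₁ · cos φ₂ · sin²(Δλ/2) = 0.136373.
c = 2·atan2(√a, √(1−a)) = 0.75648 rad → d = 6371·c ≈ 4819.55 km.

4820 km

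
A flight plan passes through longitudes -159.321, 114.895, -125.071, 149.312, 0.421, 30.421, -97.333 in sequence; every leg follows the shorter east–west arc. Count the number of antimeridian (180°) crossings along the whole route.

3

Leg 1: -159.321° → +114.895°, shortest Δλ = -85.784° (west) — crosses 180°.
Leg 2: +114.895° → -125.071°, shortest Δλ = 120.034° (east) — crosses 180°.
Leg 3: -125.071° → +149.312°, shortest Δλ = -85.617° (west) — crosses 180°.
Leg 4: +149.312° → +0.421°, shortest Δλ = -148.891° (west) — does not cross 180°.
Leg 5: +0.421° → +30.421°, shortest Δλ = 30.0° (east) — does not cross 180°.
Leg 6: +30.421° → -97.333°, shortest Δλ = -127.754° (west) — does not cross 180°.
Total crossings: 3.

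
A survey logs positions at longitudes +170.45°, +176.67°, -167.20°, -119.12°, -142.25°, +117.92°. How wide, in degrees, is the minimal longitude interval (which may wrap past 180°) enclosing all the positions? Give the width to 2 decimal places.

122.96°

Sort the longitudes: -167.20°, -142.25°, -119.12°, +117.92°, +170.45°, +176.67°.
Eastward gaps between consecutive values (wrapping around): 24.95°, 23.13°, 237.04°, 52.53°, 6.22°, 16.13°.
Largest gap = 237.04° ⇒ minimal covering band is its complement: 360° − 237.04° = 122.96°.
Band runs from +117.92° eastward to -119.12°, crossing the antimeridian.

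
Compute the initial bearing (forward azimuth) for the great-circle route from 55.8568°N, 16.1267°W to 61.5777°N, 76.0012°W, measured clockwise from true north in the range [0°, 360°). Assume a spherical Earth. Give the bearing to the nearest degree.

306°

Δλ = -76.0012 − -16.1267 = -59.8745°.
θ = atan2( sin Δλ · cos φ₂ , cos φ₁ · sin φ₂ − sin φ₁ · cos φ₂ · cos Δλ )
  = atan2(-0.41168, 0.29590) = -54.293° → normalised to [0°, 360°): 305.707°.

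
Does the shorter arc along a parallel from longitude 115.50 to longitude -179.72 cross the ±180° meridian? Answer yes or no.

Yes

Naïve |-179.72 − 115.50| = 295.22° > 180°, so the shorter arc goes the other way round — across 180°.
Signed shortest Δλ = ((-179.72 − 115.50 + 180) mod 360) − 180 = 64.78°.
Going east by 64.78° from +115.50° passes through 180° before reaching -179.72°.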